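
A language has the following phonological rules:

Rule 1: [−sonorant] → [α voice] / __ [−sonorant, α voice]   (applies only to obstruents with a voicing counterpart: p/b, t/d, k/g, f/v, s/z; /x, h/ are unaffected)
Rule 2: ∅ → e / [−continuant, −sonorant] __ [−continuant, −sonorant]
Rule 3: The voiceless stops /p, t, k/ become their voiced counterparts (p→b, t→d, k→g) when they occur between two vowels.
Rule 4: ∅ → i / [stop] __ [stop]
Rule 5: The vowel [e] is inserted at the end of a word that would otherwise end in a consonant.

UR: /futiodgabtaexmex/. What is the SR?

Rule 1 (regressive voicing assimilation): /b/ precedes the voiceless obstruent /t/, so it devoices to [p] by assimilation. /futiodgabtaexmex/ → futiodgaptaexmex.
Rule 2 (stop-cluster e-epenthesis): /d/ and /g/ form a stop–stop cluster, so [e] is inserted between them. /p/ and /t/ form a stop–stop cluster, so [e] is inserted between them. /futiodgaptaexmex/ → futiodegapetaexmex.
Rule 3 (intervocalic voicing): /t/ is a voiceless stop between vowels /u/ and /i/, so it voices to [d]. /p/ is a voiceless stop between vowels /a/ and /e/, so it voices to [b]. /t/ is a voiceless stop between vowels /e/ and /a/, so it voices to [d]. /futiodegapetaexmex/ → fudiodegabedaexmex.
Rule 4 (stop-cluster i-epenthesis): no segment meets the environment; /fudiodegabedaexmex/ is unchanged.
Rule 5 (final e-epenthesis): the form ends in the consonant /x/, so [e] is inserted word-finally. /fudiodegabedaexmex/ → fudiodegabedaexmexe.

fudiodegabedaexmexe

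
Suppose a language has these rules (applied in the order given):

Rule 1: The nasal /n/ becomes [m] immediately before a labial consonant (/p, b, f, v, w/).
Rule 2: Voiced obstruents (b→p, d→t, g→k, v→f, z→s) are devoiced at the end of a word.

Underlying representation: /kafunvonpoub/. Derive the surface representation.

Rule 1 (nasal place assimilation): /n/ precedes the labial consonant /v/, so it assimilates in place to [m]. /n/ precedes the labial consonant /p/, so it assimilates in place to [m]. /kafunvonpoub/ → kafumvompoub.
Rule 2 (final devoicing): /b/ is a voiced obstruent in word-final position, so it devoices to [p]. /kafumvompoub/ → kafumvompoup.

kafumvompoup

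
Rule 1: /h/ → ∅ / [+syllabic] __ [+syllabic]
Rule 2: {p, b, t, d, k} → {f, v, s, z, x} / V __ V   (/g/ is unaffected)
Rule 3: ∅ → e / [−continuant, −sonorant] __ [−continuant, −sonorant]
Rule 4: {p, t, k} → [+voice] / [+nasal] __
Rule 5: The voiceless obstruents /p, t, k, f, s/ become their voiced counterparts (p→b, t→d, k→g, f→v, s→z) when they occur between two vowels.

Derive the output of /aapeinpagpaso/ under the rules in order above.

Rule 1 (intervocalic h-deletion): no segment meets the environment; /aapeinpagpaso/ is unchanged.
Rule 2 (intervocalic spirantization): /p/ is a stop between vowels /a/ and /e/, so it spirantizes to the fricative [f]. /aapeinpagpaso/ → aafeinpagpaso.
Rule 3 (stop-cluster e-epenthesis): /g/ and /p/ form a stop–stop cluster, so [e] is inserted between them. /aafeinpagpaso/ → aafeinpagepaso.
Rule 4 (post-nasal voicing): /p/ is a voiceless stop immediately after the nasal /n/, so it voices to [b]. /aafeinpagepaso/ → aafeinbagepaso.
Rule 5 (intervocalic voicing): /f/ is a voiceless obstruent between vowels /a/ and /e/, so it voices to [v]. /p/ is a voiceless obstruent between vowels /e/ and /a/, so it voices to [b]. /s/ is a voiceless obstruent between vowels /a/ and /o/, so it voices to [z]. /aafeinbagepaso/ → aaveinbagebazo.

aaveinbagebazo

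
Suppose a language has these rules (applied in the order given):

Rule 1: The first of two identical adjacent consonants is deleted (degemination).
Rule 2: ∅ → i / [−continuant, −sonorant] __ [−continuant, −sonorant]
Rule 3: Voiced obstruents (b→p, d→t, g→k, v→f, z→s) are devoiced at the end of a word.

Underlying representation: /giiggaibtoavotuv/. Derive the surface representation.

giigaibitoavotuf

Rule 1 (degemination): /gg/ is a geminate; the first /g/ deletes. /giiggaibtoavotuv/ → giigaibtoavotuv.
Rule 2 (stop-cluster i-epenthesis): /b/ and /t/ form a stop–stop cluster, so [i] is inserted between them. /giigaibtoavotuv/ → giigaibitoavotuv.
Rule 3 (final devoicing): /v/ is a voiced obstruent in word-final position, so it devoices to [f]. /giigaibitoavotuv/ → giigaibitoavotuf.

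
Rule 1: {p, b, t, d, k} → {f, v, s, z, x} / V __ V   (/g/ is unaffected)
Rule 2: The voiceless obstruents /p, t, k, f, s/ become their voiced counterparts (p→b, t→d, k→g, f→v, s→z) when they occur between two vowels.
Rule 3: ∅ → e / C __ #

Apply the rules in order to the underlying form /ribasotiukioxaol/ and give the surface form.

Rule 1 (intervocalic spirantization): /b/ is a stop between vowels /i/ and /a/, so it spirantizes to the fricative [v]. /t/ is a stop between vowels /o/ and /i/, so it spirantizes to the fricative [s]. /k/ is a stop between vowels /u/ and /i/, so it spirantizes to the fricative [x]. /ribasotiukioxaol/ → rivasosiuxioxaol.
Rule 2 (intervocalic voicing): /s/ is a voiceless obstruent between vowels /a/ and /o/, so it voices to [z]. /s/ is a voiceless obstruent between vowels /o/ and /i/, so it voices to [z]. /rivasosiuxioxaol/ → rivazoziuxioxaol.
Rule 3 (final e-epenthesis): the form ends in the consonant /l/, so [e] is inserted word-finally. /rivazoziuxioxaol/ → rivazoziuxioxaole.

rivazoziuxioxaole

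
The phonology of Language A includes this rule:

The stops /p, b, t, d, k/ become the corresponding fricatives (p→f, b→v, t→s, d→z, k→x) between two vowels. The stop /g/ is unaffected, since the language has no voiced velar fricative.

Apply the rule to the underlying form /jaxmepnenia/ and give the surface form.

No segment of /jaxmepnenia/ meets the structural description of the rule, so the form surfaces unchanged.

jaxmepnenia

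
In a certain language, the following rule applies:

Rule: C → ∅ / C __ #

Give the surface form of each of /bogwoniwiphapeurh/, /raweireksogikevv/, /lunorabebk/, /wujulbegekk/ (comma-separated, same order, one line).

/bogwoniwiphapeurh/: /h/ is the second consonant of a word-final cluster /rh/, so it deletes. → [bogwoniwiphapeur].
/raweireksogikevv/: /v/ is the second consonant of a word-final cluster /vv/, so it deletes. → [raweireksogikev].
/lunorabebk/: /k/ is the second consonant of a word-final cluster /bk/, so it deletes. → [lunorabeb].
/wujulbegekk/: /k/ is the second consonant of a word-final cluster /kk/, so it deletes. → [wujulbegek].

bogwoniwiphapeur, raweireksogikev, lunorabeb, wujulbegek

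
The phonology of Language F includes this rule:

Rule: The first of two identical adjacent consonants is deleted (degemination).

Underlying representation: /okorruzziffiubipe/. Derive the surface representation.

okoruzifiubipe

/rr/ is a geminate; the first /r/ deletes.
/zz/ is a geminate; the first /z/ deletes.
/ff/ is a geminate; the first /f/ deletes.
Surface form: [okoruzifiubipe].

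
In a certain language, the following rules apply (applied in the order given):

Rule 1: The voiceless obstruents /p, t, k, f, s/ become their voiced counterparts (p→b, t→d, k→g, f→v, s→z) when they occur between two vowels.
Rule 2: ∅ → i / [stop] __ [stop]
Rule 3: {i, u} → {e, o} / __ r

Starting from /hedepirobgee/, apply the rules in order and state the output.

Rule 1 (intervocalic voicing): /p/ is a voiceless obstruent between vowels /e/ and /i/, so it voices to [b]. /hedepirobgee/ → hedebirobgee.
Rule 2 (stop-cluster i-epenthesis): /b/ and /g/ form a stop–stop cluster, so [i] is inserted between them. /hedebirobgee/ → hedebirobigee.
Rule 3 (pre-rhotic lowering): /i/ is a high vowel immediately before /r/, so it lowers to [e]. /hedebirobigee/ → hedeberobigee.

hedeberobigee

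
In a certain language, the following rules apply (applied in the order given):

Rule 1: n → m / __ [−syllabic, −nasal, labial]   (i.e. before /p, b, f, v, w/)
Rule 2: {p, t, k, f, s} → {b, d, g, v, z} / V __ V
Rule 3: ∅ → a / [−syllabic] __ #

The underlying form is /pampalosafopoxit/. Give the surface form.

Rule 1 (nasal place assimilation): no segment meets the environment; /pampalosafopoxit/ is unchanged.
Rule 2 (intervocalic voicing): /s/ is a voiceless obstruent between vowels /o/ and /a/, so it voices to [z]. /f/ is a voiceless obstruent between vowels /a/ and /o/, so it voices to [v]. /p/ is a voiceless obstruent between vowels /o/ and /o/, so it voices to [b]. /pampalosafopoxit/ → pampalozavoboxit.
Rule 3 (final a-epenthesis): the form ends in the consonant /t/, so [a] is inserted word-finally. /pampalozavoboxit/ → pampalozavoboxita.

pampalozavoboxita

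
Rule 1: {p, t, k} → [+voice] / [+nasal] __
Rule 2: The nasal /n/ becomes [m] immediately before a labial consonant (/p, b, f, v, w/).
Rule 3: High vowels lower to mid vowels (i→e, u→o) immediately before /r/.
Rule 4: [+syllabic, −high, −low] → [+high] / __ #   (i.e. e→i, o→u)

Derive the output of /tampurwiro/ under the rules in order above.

tamborweru

Rule 1 (post-nasal voicing): /p/ is a voiceless stop immediately after the nasal /m/, so it voices to [b]. /tampurwiro/ → tamburwiro.
Rule 2 (nasal place assimilation): no segment meets the environment; /tamburwiro/ is unchanged.
Rule 3 (pre-rhotic lowering): /u/ is a high vowel immediately before /r/, so it lowers to [o]. /i/ is a high vowel immediately before /r/, so it lowers to [e]. /tamburwiro/ → tamborwero.
Rule 4 (final vowel raising): /o/ is a mid vowel in word-final position, so it raises to [u]. /tamborwero/ → tamborweru.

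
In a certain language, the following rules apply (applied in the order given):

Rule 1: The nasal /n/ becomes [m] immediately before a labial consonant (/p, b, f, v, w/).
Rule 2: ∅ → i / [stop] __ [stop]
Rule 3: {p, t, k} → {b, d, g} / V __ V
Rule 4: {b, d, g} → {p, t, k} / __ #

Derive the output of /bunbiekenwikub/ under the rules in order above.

Rule 1 (nasal place assimilation): /n/ precedes the labial consonant /b/, so it assimilates in place to [m]. /n/ precedes the labial consonant /w/, so it assimilates in place to [m]. /bunbiekenwikub/ → bumbiekemwikub.
Rule 2 (stop-cluster i-epenthesis): no segment meets the environment; /bumbiekemwikub/ is unchanged.
Rule 3 (intervocalic voicing): /k/ is a voiceless stop between vowels /e/ and /e/, so it voices to [g]. /k/ is a voiceless stop between vowels /i/ and /u/, so it voices to [g]. /bumbiekemwikub/ → bumbiegemwigub.
Rule 4 (final devoicing): /b/ is a voiced stop in word-final position, so it devoices to [p]. /bumbiegemwigub/ → bumbiegemwigup.

bumbiegemwigup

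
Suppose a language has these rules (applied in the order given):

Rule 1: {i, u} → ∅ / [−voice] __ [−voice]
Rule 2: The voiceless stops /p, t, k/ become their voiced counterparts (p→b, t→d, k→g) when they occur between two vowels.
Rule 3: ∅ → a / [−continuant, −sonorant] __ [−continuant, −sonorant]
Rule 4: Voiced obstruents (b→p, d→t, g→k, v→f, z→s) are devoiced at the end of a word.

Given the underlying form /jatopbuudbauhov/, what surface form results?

Rule 1 (high vowel syncope): no segment meets the environment; /jatopbuudbauhov/ is unchanged.
Rule 2 (intervocalic voicing): /t/ is a voiceless stop between vowels /a/ and /o/, so it voices to [d]. /jatopbuudbauhov/ → jadopbuudbauhov.
Rule 3 (stop-cluster a-epenthesis): /p/ and /b/ form a stop–stop cluster, so [a] is inserted between them. /d/ and /b/ form a stop–stop cluster, so [a] is inserted between them. /jadopbuudbauhov/ → jadopabuudabauhov.
Rule 4 (final devoicing): /v/ is a voiced obstruent in word-final position, so it devoices to [f]. /jadopabuudabauhov/ → jadopabuudabauhof.

jadopabuudabauhof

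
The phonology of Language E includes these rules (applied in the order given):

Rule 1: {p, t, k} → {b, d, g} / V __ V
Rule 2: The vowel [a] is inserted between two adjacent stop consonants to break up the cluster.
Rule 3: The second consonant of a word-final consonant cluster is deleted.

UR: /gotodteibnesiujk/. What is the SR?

Rule 1 (intervocalic voicing): /t/ is a voiceless stop between vowels /o/ and /o/, so it voices to [d]. /gotodteibnesiujk/ → gododteibnesiujk.
Rule 2 (stop-cluster a-epenthesis): /d/ and /t/ form a stop–stop cluster, so [a] is inserted between them. /gododteibnesiujk/ → gododateibnesiujk.
Rule 3 (final cluster simplification): /k/ is the second consonant of a word-final cluster /jk/, so it deletes. /gododateibnesiujk/ → gododateibnesiuj.

gododateibnesiuj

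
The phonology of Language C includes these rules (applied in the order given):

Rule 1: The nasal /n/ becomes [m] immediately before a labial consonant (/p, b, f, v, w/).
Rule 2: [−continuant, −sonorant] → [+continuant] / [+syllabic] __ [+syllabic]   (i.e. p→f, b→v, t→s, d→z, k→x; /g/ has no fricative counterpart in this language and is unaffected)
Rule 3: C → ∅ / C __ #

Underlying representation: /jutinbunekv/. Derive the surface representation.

jusimbunek

Rule 1 (nasal place assimilation): /n/ precedes the labial consonant /b/, so it assimilates in place to [m]. /jutinbunekv/ → jutimbunekv.
Rule 2 (intervocalic spirantization): /t/ is a stop between vowels /u/ and /i/, so it spirantizes to the fricative [s]. /jutimbunekv/ → jusimbunekv.
Rule 3 (final cluster simplification): /v/ is the second consonant of a word-final cluster /kv/, so it deletes. /jusimbunekv/ → jusimbunek.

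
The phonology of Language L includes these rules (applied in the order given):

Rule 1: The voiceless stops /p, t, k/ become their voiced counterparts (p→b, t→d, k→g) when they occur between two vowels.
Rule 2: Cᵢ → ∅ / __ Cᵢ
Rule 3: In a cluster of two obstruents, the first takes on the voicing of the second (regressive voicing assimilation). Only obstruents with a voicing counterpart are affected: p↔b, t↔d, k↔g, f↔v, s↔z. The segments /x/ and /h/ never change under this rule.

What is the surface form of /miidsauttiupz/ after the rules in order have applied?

miitsautiubz

Rule 1 (intervocalic voicing): no segment meets the environment; /miidsauttiupz/ is unchanged.
Rule 2 (degemination): /tt/ is a geminate; the first /t/ deletes. /miidsauttiupz/ → miidsautiupz.
Rule 3 (regressive voicing assimilation): /d/ precedes the voiceless obstruent /s/, so it devoices to [t] by assimilation. /p/ precedes the voiced obstruent /z/, so it voices to [b] by assimilation. /miidsautiupz/ → miitsautiubz.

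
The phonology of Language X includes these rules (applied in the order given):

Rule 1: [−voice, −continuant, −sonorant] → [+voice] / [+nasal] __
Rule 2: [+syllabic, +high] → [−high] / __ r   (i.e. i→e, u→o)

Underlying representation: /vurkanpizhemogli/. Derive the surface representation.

vorkanbizhemogli

Rule 1 (post-nasal voicing): /p/ is a voiceless stop immediately after the nasal /n/, so it voices to [b]. /vurkanpizhemogli/ → vurkanbizhemogli.
Rule 2 (pre-rhotic lowering): /u/ is a high vowel immediately before /r/, so it lowers to [o]. /vurkanbizhemogli/ → vorkanbizhemogli.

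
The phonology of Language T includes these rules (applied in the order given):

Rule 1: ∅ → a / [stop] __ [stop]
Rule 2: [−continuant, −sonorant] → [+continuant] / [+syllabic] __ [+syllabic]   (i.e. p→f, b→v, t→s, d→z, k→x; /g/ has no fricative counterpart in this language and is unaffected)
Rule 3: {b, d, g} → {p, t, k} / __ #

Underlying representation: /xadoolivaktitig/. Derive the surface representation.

Rule 1 (stop-cluster a-epenthesis): /k/ and /t/ form a stop–stop cluster, so [a] is inserted between them. /xadoolivaktitig/ → xadoolivakatitig.
Rule 2 (intervocalic spirantization): /d/ is a stop between vowels /a/ and /o/, so it spirantizes to the fricative [z]. /k/ is a stop between vowels /a/ and /a/, so it spirantizes to the fricative [x]. /t/ is a stop between vowels /a/ and /i/, so it spirantizes to the fricative [s]. /t/ is a stop between vowels /i/ and /i/, so it spirantizes to the fricative [s]. /xadoolivakatitig/ → xazoolivaxasisig.
Rule 3 (final devoicing): /g/ is a voiced stop in word-final position, so it devoices to [k]. /xazoolivaxasisig/ → xazoolivaxasisik.

xazoolivaxasisik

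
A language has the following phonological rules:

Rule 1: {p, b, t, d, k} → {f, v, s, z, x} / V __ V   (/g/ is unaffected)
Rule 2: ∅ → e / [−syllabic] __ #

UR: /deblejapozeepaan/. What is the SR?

deblejafozeefaane

Rule 1 (intervocalic spirantization): /p/ is a stop between vowels /a/ and /o/, so it spirantizes to the fricative [f]. /p/ is a stop between vowels /e/ and /a/, so it spirantizes to the fricative [f]. /deblejapozeepaan/ → deblejafozeefaan.
Rule 2 (final e-epenthesis): the form ends in the consonant /n/, so [e] is inserted word-finally. /deblejafozeefaan/ → deblejafozeefaane.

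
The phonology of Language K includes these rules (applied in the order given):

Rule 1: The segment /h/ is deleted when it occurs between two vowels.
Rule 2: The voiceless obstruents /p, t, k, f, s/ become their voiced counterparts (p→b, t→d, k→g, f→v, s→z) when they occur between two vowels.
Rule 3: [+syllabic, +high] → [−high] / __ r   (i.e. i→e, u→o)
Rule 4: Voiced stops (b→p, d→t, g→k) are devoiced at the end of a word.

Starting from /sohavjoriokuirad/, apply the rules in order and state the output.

soavjorioguerat

Rule 1 (intervocalic h-deletion): /h/ occurs between vowels /o/ and /a/, so it deletes. /sohavjoriokuirad/ → soavjoriokuirad.
Rule 2 (intervocalic voicing): /k/ is a voiceless obstruent between vowels /o/ and /u/, so it voices to [g]. /soavjoriokuirad/ → soavjorioguirad.
Rule 3 (pre-rhotic lowering): /i/ is a high vowel immediately before /r/, so it lowers to [e]. /soavjorioguirad/ → soavjorioguerad.
Rule 4 (final devoicing): /d/ is a voiced stop in word-final position, so it devoices to [t]. /soavjorioguerad/ → soavjorioguerat.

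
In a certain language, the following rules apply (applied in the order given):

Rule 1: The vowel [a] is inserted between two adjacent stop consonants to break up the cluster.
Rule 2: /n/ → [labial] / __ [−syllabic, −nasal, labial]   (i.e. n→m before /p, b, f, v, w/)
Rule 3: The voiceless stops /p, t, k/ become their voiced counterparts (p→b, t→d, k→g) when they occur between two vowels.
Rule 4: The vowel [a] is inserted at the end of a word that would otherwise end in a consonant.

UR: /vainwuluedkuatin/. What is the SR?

Rule 1 (stop-cluster a-epenthesis): /d/ and /k/ form a stop–stop cluster, so [a] is inserted between them. /vainwuluedkuatin/ → vainwuluedakuatin.
Rule 2 (nasal place assimilation): /n/ precedes the labial consonant /w/, so it assimilates in place to [m]. /vainwuluedakuatin/ → vaimwuluedakuatin.
Rule 3 (intervocalic voicing): /k/ is a voiceless stop between vowels /a/ and /u/, so it voices to [g]. /t/ is a voiceless stop between vowels /a/ and /i/, so it voices to [d]. /vaimwuluedakuatin/ → vaimwuluedaguadin.
Rule 4 (final a-epenthesis): the form ends in the consonant /n/, so [a] is inserted word-finally. /vaimwuluedaguadin/ → vaimwuluedaguadina.

vaimwuluedaguadina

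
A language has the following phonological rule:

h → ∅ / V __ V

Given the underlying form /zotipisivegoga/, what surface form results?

zotipisivegoga

No segment of /zotipisivegoga/ meets the structural description of the rule, so the form surfaces unchanged.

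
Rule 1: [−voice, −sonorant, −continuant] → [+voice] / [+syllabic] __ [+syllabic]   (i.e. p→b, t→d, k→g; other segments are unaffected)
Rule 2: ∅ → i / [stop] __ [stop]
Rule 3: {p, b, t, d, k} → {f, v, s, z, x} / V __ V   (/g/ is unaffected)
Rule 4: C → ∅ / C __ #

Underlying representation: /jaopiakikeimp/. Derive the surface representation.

jaoviagigeim

Rule 1 (intervocalic voicing): /p/ is a voiceless stop between vowels /o/ and /i/, so it voices to [b]. /k/ is a voiceless stop between vowels /a/ and /i/, so it voices to [g]. /k/ is a voiceless stop between vowels /i/ and /e/, so it voices to [g]. /jaopiakikeimp/ → jaobiagigeimp.
Rule 2 (stop-cluster i-epenthesis): no segment meets the environment; /jaobiagigeimp/ is unchanged.
Rule 3 (intervocalic spirantization): /b/ is a stop between vowels /o/ and /i/, so it spirantizes to the fricative [v]. /jaobiagigeimp/ → jaoviagigeimp.
Rule 4 (final cluster simplification): /p/ is the second consonant of a word-final cluster /mp/, so it deletes. /jaoviagigeimp/ → jaoviagigeim.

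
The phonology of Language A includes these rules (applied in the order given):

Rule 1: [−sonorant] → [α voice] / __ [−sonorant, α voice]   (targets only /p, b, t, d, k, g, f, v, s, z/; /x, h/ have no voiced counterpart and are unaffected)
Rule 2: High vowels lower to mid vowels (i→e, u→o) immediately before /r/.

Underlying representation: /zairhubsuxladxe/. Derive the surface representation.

Rule 1 (regressive voicing assimilation): /b/ precedes the voiceless obstruent /s/, so it devoices to [p] by assimilation. /d/ precedes the voiceless obstruent /x/, so it devoices to [t] by assimilation. /zairhubsuxladxe/ → zairhupsuxlatxe.
Rule 2 (pre-rhotic lowering): /i/ is a high vowel immediately before /r/, so it lowers to [e]. /zairhupsuxlatxe/ → zaerhupsuxlatxe.

zaerhupsuxlatxe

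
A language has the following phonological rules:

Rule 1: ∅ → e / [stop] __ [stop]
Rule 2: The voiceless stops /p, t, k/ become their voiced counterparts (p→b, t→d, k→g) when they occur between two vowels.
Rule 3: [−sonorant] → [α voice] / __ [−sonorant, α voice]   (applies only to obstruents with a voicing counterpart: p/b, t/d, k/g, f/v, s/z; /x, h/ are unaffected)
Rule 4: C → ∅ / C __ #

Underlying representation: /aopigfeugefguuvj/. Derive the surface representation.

Rule 1 (stop-cluster e-epenthesis): no segment meets the environment; /aopigfeugefguuvj/ is unchanged.
Rule 2 (intervocalic voicing): /p/ is a voiceless stop between vowels /o/ and /i/, so it voices to [b]. /aopigfeugefguuvj/ → aobigfeugefguuvj.
Rule 3 (regressive voicing assimilation): /g/ precedes the voiceless obstruent /f/, so it devoices to [k] by assimilation. /f/ precedes the voiced obstruent /g/, so it voices to [v] by assimilation. /aobigfeugefguuvj/ → aobikfeugevguuvj.
Rule 4 (final cluster simplification): /j/ is the second consonant of a word-final cluster /vj/, so it deletes. /aobikfeugevguuvj/ → aobikfeugevguuv.

aobikfeugevguuv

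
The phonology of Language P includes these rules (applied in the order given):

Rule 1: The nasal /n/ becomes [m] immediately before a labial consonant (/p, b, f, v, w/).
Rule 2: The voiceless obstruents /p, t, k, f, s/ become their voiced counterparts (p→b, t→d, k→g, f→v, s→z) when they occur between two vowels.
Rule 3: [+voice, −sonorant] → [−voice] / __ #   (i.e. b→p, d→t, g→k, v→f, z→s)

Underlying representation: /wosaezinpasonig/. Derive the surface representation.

wozaezimpazonik

Rule 1 (nasal place assimilation): /n/ precedes the labial consonant /p/, so it assimilates in place to [m]. /wosaezinpasonig/ → wosaezimpasonig.
Rule 2 (intervocalic voicing): /s/ is a voiceless obstruent between vowels /o/ and /a/, so it voices to [z]. /s/ is a voiceless obstruent between vowels /a/ and /o/, so it voices to [z]. /wosaezimpasonig/ → wozaezimpazonig.
Rule 3 (final devoicing): /g/ is a voiced obstruent in word-final position, so it devoices to [k]. /wozaezimpazonig/ → wozaezimpazonik.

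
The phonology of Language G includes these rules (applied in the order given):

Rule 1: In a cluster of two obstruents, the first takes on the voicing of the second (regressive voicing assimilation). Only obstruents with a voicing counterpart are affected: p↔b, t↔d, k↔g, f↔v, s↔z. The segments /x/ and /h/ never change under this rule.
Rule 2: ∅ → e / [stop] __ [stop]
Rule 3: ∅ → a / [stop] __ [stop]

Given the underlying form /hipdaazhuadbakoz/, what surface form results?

hibedaashuadebakoz

Rule 1 (regressive voicing assimilation): /p/ precedes the voiced obstruent /d/, so it voices to [b] by assimilation. /z/ precedes the voiceless obstruent /h/, so it devoices to [s] by assimilation. /hipdaazhuadbakoz/ → hibdaashuadbakoz.
Rule 2 (stop-cluster e-epenthesis): /b/ and /d/ form a stop–stop cluster, so [e] is inserted between them. /d/ and /b/ form a stop–stop cluster, so [e] is inserted between them. /hibdaashuadbakoz/ → hibedaashuadebakoz.
Rule 3 (stop-cluster a-epenthesis): no segment meets the environment; /hibedaashuadebakoz/ is unchanged.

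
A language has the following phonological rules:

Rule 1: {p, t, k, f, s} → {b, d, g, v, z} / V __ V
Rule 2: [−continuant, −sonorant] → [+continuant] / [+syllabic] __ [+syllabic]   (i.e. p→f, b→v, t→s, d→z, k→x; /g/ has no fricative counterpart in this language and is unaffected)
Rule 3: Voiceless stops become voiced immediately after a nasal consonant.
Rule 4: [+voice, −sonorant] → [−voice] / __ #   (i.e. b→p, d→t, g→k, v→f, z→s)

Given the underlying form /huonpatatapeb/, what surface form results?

huonbazazavep

Rule 1 (intervocalic voicing): /t/ is a voiceless obstruent between vowels /a/ and /a/, so it voices to [d]. /t/ is a voiceless obstruent between vowels /a/ and /a/, so it voices to [d]. /p/ is a voiceless obstruent between vowels /a/ and /e/, so it voices to [b]. /huonpatatapeb/ → huonpadadabeb.
Rule 2 (intervocalic spirantization): /d/ is a stop between vowels /a/ and /a/, so it spirantizes to the fricative [z]. /d/ is a stop between vowels /a/ and /a/, so it spirantizes to the fricative [z]. /b/ is a stop between vowels /a/ and /e/, so it spirantizes to the fricative [v]. /huonpadadabeb/ → huonpazazaveb.
Rule 3 (post-nasal voicing): /p/ is a voiceless stop immediately after the nasal /n/, so it voices to [b]. /huonpazazaveb/ → huonbazazaveb.
Rule 4 (final devoicing): /b/ is a voiced obstruent in word-final position, so it devoices to [p]. /huonbazazaveb/ → huonbazazavep.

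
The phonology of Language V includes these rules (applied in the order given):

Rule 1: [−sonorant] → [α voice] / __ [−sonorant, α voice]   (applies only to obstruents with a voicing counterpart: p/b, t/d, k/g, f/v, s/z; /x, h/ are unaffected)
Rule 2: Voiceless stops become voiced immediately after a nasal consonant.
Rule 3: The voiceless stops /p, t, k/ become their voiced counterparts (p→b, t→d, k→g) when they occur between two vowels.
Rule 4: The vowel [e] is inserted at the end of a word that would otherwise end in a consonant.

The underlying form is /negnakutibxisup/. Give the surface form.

Rule 1 (regressive voicing assimilation): /b/ precedes the voiceless obstruent /x/, so it devoices to [p] by assimilation. /negnakutibxisup/ → negnakutipxisup.
Rule 2 (post-nasal voicing): no segment meets the environment; /negnakutipxisup/ is unchanged.
Rule 3 (intervocalic voicing): /k/ is a voiceless stop between vowels /a/ and /u/, so it voices to [g]. /t/ is a voiceless stop between vowels /u/ and /i/, so it voices to [d]. /negnakutipxisup/ → negnagudipxisup.
Rule 4 (final e-epenthesis): the form ends in the consonant /p/, so [e] is inserted word-finally. /negnagudipxisup/ → negnagudipxisupe.

negnagudipxisupe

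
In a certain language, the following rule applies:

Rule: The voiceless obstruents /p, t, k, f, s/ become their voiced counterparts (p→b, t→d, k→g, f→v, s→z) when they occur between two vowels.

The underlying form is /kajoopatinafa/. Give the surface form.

kajoobadinava

/p/ is a voiceless obstruent between vowels /o/ and /a/, so it voices to [b].
/t/ is a voiceless obstruent between vowels /a/ and /i/, so it voices to [d].
/f/ is a voiceless obstruent between vowels /a/ and /a/, so it voices to [v].
The other instance of /k/ does not occur in the required environment and remains unchanged.
Surface form: [kajoobadinava].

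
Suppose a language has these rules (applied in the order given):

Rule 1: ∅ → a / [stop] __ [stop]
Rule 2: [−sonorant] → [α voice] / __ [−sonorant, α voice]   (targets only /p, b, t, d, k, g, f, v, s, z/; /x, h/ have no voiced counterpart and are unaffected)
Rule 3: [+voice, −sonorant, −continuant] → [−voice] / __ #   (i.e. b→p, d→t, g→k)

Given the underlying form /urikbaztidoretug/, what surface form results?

urikabastidoretuk

Rule 1 (stop-cluster a-epenthesis): /k/ and /b/ form a stop–stop cluster, so [a] is inserted between them. /urikbaztidoretug/ → urikabaztidoretug.
Rule 2 (regressive voicing assimilation): /z/ precedes the voiceless obstruent /t/, so it devoices to [s] by assimilation. /urikabaztidoretug/ → urikabastidoretug.
Rule 3 (final devoicing): /g/ is a voiced stop in word-final position, so it devoices to [k]. /urikabastidoretug/ → urikabastidoretuk.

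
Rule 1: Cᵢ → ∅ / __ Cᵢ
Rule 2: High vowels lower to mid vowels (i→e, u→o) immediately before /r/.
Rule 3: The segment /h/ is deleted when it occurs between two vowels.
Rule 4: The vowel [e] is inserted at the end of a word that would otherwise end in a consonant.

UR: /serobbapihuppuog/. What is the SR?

Rule 1 (degemination): /bb/ is a geminate; the first /b/ deletes. /pp/ is a geminate; the first /p/ deletes. /serobbapihuppuog/ → serobapihupuog.
Rule 2 (pre-rhotic lowering): no segment meets the environment; /serobapihupuog/ is unchanged.
Rule 3 (intervocalic h-deletion): /h/ occurs between vowels /i/ and /u/, so it deletes. /serobapihupuog/ → serobapiupuog.
Rule 4 (final e-epenthesis): the form ends in the consonant /g/, so [e] is inserted word-finally. /serobapiupuog/ → serobapiupuoge.

serobapiupuoge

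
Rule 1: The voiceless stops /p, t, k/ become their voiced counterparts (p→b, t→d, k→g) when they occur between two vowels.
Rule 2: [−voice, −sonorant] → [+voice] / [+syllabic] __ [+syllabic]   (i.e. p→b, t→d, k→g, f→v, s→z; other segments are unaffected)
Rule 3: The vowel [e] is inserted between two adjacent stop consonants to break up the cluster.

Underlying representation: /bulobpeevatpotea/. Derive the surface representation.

bulobepeevatepodea

Rule 1 (intervocalic voicing): /t/ is a voiceless stop between vowels /o/ and /e/, so it voices to [d]. /bulobpeevatpotea/ → bulobpeevatpodea.
Rule 2 (intervocalic voicing): no segment meets the environment; /bulobpeevatpodea/ is unchanged.
Rule 3 (stop-cluster e-epenthesis): /b/ and /p/ form a stop–stop cluster, so [e] is inserted between them. /t/ and /p/ form a stop–stop cluster, so [e] is inserted between them. /bulobpeevatpodea/ → bulobepeevatepodea.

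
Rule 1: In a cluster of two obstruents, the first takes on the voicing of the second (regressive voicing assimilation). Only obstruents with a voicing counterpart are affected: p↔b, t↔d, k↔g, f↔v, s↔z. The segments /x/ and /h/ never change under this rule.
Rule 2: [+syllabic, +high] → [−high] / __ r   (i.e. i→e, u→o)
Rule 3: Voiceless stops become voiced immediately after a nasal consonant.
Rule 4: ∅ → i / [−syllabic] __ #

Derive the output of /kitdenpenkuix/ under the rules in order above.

Rule 1 (regressive voicing assimilation): /t/ precedes the voiced obstruent /d/, so it voices to [d] by assimilation. /kitdenpenkuix/ → kiddenpenkuix.
Rule 2 (pre-rhotic lowering): no segment meets the environment; /kiddenpenkuix/ is unchanged.
Rule 3 (post-nasal voicing): /p/ is a voiceless stop immediately after the nasal /n/, so it voices to [b]. /k/ is a voiceless stop immediately after the nasal /n/, so it voices to [g]. /kiddenpenkuix/ → kiddenbenguix.
Rule 4 (final i-epenthesis): the form ends in the consonant /x/, so [i] is inserted word-finally. /kiddenbenguix/ → kiddenbenguixi.

kiddenbenguixi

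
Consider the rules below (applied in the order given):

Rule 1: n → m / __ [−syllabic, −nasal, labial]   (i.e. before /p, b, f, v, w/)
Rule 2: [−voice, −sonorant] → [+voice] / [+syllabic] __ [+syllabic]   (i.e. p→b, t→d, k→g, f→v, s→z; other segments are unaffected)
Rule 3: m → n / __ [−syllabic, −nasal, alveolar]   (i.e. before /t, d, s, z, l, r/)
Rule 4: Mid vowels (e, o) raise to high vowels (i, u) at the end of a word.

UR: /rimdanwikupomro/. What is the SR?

Rule 1 (nasal place assimilation): /n/ precedes the labial consonant /w/, so it assimilates in place to [m]. /rimdanwikupomro/ → rimdamwikupomro.
Rule 2 (intervocalic voicing): /k/ is a voiceless obstruent between vowels /i/ and /u/, so it voices to [g]. /p/ is a voiceless obstruent between vowels /u/ and /o/, so it voices to [b]. /rimdamwikupomro/ → rimdamwigubomro.
Rule 3 (nasal place assimilation): /m/ precedes the alveolar consonant /d/, so it assimilates in place to [n]. /m/ precedes the alveolar consonant /r/, so it assimilates in place to [n]. /rimdamwigubomro/ → rindamwigubonro.
Rule 4 (final vowel raising): /o/ is a mid vowel in word-final position, so it raises to [u]. /rindamwigubonro/ → rindamwigubonru.

rindamwigubonru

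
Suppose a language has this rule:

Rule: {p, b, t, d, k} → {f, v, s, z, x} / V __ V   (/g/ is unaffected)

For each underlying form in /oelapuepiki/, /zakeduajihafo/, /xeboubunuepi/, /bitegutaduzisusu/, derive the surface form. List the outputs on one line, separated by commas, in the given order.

/oelapuepiki/: /p/ is a stop between vowels /a/ and /u/, so it spirantizes to the fricative [f]. /p/ is a stop between vowels /e/ and /i/, so it spirantizes to the fricative [f]. /k/ is a stop between vowels /i/ and /i/, so it spirantizes to the fricative [x]. → [oelafuefixi].
/zakeduajihafo/: /k/ is a stop between vowels /a/ and /e/, so it spirantizes to the fricative [x]. /d/ is a stop between vowels /e/ and /u/, so it spirantizes to the fricative [z]. → [zaxezuajihafo].
/xeboubunuepi/: /b/ is a stop between vowels /e/ and /o/, so it spirantizes to the fricative [v]. /b/ is a stop between vowels /u/ and /u/, so it spirantizes to the fricative [v]. /p/ is a stop between vowels /e/ and /i/, so it spirantizes to the fricative [f]. → [xevouvunuefi].
/bitegutaduzisusu/: /t/ is a stop between vowels /i/ and /e/, so it spirantizes to the fricative [s]. /t/ is a stop between vowels /u/ and /a/, so it spirantizes to the fricative [s]. /d/ is a stop between vowels /a/ and /u/, so it spirantizes to the fricative [z]. → [bisegusazuzisusu].

oelafuefixi, zaxezuajihafo, xevouvunuefi, bisegusazuzisusu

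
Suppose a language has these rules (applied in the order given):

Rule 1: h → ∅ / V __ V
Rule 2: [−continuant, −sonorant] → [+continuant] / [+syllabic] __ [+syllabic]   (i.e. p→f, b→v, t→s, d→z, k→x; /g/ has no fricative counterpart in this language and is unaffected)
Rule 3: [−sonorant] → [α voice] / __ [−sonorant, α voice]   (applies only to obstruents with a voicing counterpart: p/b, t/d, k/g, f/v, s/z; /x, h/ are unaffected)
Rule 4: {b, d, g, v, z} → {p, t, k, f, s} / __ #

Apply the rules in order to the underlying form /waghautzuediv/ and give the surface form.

Rule 1 (intervocalic h-deletion): no segment meets the environment; /waghautzuediv/ is unchanged.
Rule 2 (intervocalic spirantization): /d/ is a stop between vowels /e/ and /i/, so it spirantizes to the fricative [z]. /waghautzuediv/ → waghautzueziv.
Rule 3 (regressive voicing assimilation): /g/ precedes the voiceless obstruent /h/, so it devoices to [k] by assimilation. /t/ precedes the voiced obstruent /z/, so it voices to [d] by assimilation. /waghautzueziv/ → wakhaudzueziv.
Rule 4 (final devoicing): /v/ is a voiced obstruent in word-final position, so it devoices to [f]. /wakhaudzueziv/ → wakhaudzuezif.

wakhaudzuezif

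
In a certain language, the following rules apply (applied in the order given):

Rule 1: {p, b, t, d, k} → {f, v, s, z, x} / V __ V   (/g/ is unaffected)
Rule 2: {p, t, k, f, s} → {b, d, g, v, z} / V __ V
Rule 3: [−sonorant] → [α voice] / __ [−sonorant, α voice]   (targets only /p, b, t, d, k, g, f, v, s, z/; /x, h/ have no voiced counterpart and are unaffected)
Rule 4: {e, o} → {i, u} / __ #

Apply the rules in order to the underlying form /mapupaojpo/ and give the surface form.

Rule 1 (intervocalic spirantization): /p/ is a stop between vowels /a/ and /u/, so it spirantizes to the fricative [f]. /p/ is a stop between vowels /u/ and /a/, so it spirantizes to the fricative [f]. /mapupaojpo/ → mafufaojpo.
Rule 2 (intervocalic voicing): /f/ is a voiceless obstruent between vowels /a/ and /u/, so it voices to [v]. /f/ is a voiceless obstruent between vowels /u/ and /a/, so it voices to [v]. /mafufaojpo/ → mavuvaojpo.
Rule 3 (regressive voicing assimilation): no segment meets the environment; /mavuvaojpo/ is unchanged.
Rule 4 (final vowel raising): /o/ is a mid vowel in word-final position, so it raises to [u]. /mavuvaojpo/ → mavuvaojpu.

mavuvaojpu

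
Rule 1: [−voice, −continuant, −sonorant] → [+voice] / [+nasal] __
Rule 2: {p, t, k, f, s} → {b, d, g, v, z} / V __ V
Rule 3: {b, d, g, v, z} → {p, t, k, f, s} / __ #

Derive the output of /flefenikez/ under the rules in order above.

Rule 1 (post-nasal voicing): no segment meets the environment; /flefenikez/ is unchanged.
Rule 2 (intervocalic voicing): /f/ is a voiceless obstruent between vowels /e/ and /e/, so it voices to [v]. /k/ is a voiceless obstruent between vowels /i/ and /e/, so it voices to [g]. /flefenikez/ → flevenigez.
Rule 3 (final devoicing): /z/ is a voiced obstruent in word-final position, so it devoices to [s]. /flevenigez/ → fleveniges.

fleveniges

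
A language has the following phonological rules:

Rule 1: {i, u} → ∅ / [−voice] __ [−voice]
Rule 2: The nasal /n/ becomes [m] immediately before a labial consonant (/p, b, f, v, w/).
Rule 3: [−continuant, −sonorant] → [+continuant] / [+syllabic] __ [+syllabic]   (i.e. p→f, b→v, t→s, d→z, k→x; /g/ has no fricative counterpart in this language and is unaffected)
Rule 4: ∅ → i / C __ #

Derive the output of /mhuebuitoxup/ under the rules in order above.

Rule 1 (high vowel syncope): /u/ is a high vowel flanked by voiceless consonants /x/ and /p/, so it deletes. /mhuebuitoxup/ → mhuebuitoxp.
Rule 2 (nasal place assimilation): no segment meets the environment; /mhuebuitoxp/ is unchanged.
Rule 3 (intervocalic spirantization): /b/ is a stop between vowels /e/ and /u/, so it spirantizes to the fricative [v]. /t/ is a stop between vowels /i/ and /o/, so it spirantizes to the fricative [s]. /mhuebuitoxp/ → mhuevuisoxp.
Rule 4 (final i-epenthesis): the form ends in the consonant /p/, so [i] is inserted word-finally. /mhuevuisoxp/ → mhuevuisoxpi.

mhuevuisoxpi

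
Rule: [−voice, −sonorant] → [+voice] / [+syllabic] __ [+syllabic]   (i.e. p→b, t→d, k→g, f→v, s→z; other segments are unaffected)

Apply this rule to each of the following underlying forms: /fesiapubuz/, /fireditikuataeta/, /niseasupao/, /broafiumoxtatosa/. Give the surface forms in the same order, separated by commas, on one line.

/fesiapubuz/: /s/ is a voiceless obstruent between vowels /e/ and /i/, so it voices to [z]. /p/ is a voiceless obstruent between vowels /a/ and /u/, so it voices to [b]. → [feziabubuz].
/fireditikuataeta/: /t/ is a voiceless obstruent between vowels /i/ and /i/, so it voices to [d]. /k/ is a voiceless obstruent between vowels /i/ and /u/, so it voices to [g]. /t/ is a voiceless obstruent between vowels /a/ and /a/, so it voices to [d]. /t/ is a voiceless obstruent between vowels /e/ and /a/, so it voices to [d]. → [firedidiguadaeda].
/niseasupao/: /s/ is a voiceless obstruent between vowels /i/ and /e/, so it voices to [z]. /s/ is a voiceless obstruent between vowels /a/ and /u/, so it voices to [z]. /p/ is a voiceless obstruent between vowels /u/ and /a/, so it voices to [b]. → [nizeazubao].
/broafiumoxtatosa/: /f/ is a voiceless obstruent between vowels /a/ and /i/, so it voices to [v]. /t/ is a voiceless obstruent between vowels /a/ and /o/, so it voices to [d]. /s/ is a voiceless obstruent between vowels /o/ and /a/, so it voices to [z]. → [broaviumoxtadoza].

feziabubuz, firedidiguadaeda, nizeazubao, broaviumoxtadoza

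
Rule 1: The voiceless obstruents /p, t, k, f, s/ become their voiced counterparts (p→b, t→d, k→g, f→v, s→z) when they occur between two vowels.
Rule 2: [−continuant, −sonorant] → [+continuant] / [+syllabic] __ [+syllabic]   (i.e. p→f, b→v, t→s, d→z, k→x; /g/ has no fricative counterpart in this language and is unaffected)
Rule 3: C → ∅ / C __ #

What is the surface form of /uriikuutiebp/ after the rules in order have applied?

Rule 1 (intervocalic voicing): /k/ is a voiceless obstruent between vowels /i/ and /u/, so it voices to [g]. /t/ is a voiceless obstruent between vowels /u/ and /i/, so it voices to [d]. /uriikuutiebp/ → uriiguudiebp.
Rule 2 (intervocalic spirantization): /d/ is a stop between vowels /u/ and /i/, so it spirantizes to the fricative [z]. /uriiguudiebp/ → uriiguuziebp.
Rule 3 (final cluster simplification): /p/ is the second consonant of a word-final cluster /bp/, so it deletes. /uriiguuziebp/ → uriiguuzieb.

uriiguuzieb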